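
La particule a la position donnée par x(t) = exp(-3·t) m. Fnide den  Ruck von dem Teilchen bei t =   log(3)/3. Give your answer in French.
En partant de la position x(t) = exp(-3·t), nous prenons 3 dérivées. En dérivant la position, nous obtenons la vitesse: v(t) = -3·exp(-3·t). En prenant d/dt de v(t), nous trouvons a(t) = 9·exp(-3·t). En prenant d/dt de a(t), nous trouvons j(t) = -27·exp(-3·t). De l'équation du jerk j(t) = -27·exp(-3·t), nous substituons t = log(3)/3 pour obtenir j = -9.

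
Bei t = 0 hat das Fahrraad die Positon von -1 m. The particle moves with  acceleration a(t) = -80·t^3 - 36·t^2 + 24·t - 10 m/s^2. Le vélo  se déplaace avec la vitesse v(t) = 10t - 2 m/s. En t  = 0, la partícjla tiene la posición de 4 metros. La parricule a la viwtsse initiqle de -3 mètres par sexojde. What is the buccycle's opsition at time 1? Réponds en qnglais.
To find the answer, we compute 1 integral of v(t) = 10·t - 2. Taking ∫v(t)dt and applying x(0) = -1, we find x(t) = 5·t^2 - 2·t - 1. Using x(t) = 5·t^2 - 2·t - 1 and substituting t = 1, we find x = 2.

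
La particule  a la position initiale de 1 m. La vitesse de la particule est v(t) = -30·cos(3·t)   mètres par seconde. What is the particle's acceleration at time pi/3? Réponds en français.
Nous devons dériver notre équation de la vitesse v(t) = -30·cos(3·t) 1 fois. En prenant d/dt de v(t), nous trouvons a(t) = 90·sin(3·t). De l'équation de l'accélération a(t) = 90·sin(3·t), nous substituons t = pi/3 pour obtenir a = 0.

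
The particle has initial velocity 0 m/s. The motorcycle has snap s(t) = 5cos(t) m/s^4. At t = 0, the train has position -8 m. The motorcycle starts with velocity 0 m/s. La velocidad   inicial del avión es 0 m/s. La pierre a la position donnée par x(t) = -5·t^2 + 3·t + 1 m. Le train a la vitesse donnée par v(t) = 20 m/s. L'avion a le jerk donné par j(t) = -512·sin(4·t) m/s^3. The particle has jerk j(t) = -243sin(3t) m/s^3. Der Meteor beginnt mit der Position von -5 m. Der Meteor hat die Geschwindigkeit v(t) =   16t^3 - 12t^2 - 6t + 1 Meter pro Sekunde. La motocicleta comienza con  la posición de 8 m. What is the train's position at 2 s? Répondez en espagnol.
Necesitamos integrar nuestra ecuación de la velocidad v(t) = 20 1 vez. Integrando la velocidad y usando la condición inicial x(0) = -8, obtenemos x(t) = 20·t - 8. Tenemos la posición x(t) = 20·t - 8. Sustituyendo t = 2: x(2) = 32.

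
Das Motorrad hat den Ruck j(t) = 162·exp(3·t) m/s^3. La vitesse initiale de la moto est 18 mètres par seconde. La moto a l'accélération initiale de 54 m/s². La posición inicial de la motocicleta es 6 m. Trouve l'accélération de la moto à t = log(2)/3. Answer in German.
Ausgehend von dem Ruck j(t) = 162·exp(3·t), nehmen wir 1 Stammfunktion. Durch Integration von dem Ruck und Verwendung der Anfangsbedingung a(0) = 54, erhalten wir a(t) = 54·exp(3·t). Aus der Gleichung für die Beschleunigung a(t) = 54·exp(3·t), setzen wir t = log(2)/3 ein und erhalten a = 108.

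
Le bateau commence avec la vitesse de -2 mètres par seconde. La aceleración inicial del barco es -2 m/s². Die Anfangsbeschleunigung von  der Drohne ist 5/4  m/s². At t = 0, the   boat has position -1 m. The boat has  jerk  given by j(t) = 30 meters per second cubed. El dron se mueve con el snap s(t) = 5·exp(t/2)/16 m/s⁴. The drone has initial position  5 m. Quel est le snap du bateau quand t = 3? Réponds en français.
Nous devons dériver notre équation du jerk j(t) = 30 1 fois. En prenant d/dt de j(t), nous trouvons s(t) = 0. De l'équation du snap s(t) = 0, nous substituons t = 3 pour obtenir s = 0.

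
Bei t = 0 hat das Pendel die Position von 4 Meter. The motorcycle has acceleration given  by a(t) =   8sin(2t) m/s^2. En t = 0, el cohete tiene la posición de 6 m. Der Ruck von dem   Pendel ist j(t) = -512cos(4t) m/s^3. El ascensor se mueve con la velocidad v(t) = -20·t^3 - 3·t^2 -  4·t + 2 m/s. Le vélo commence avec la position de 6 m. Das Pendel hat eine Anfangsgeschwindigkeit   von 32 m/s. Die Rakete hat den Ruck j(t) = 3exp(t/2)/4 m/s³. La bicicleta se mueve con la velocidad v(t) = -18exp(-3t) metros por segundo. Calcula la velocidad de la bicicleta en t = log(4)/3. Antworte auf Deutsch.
Mit v(t) = -18·exp(-3·t) und Einsetzen von t = log(4)/3, finden wir v = -9/2.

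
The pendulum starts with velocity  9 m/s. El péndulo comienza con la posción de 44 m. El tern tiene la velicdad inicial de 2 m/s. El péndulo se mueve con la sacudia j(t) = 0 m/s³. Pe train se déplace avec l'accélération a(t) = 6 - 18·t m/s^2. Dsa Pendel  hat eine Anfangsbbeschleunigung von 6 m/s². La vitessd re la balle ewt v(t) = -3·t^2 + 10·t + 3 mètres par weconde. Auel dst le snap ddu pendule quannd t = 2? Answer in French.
Pour résoudre ceci, nous devons prendre 1 dérivée de notre équation du jerk j(t) = 0. La dérivée du jerk donne le snap: s(t) = 0. De l'équation du snap s(t) = 0, nous substituons t = 2 pour obtenir s = 0.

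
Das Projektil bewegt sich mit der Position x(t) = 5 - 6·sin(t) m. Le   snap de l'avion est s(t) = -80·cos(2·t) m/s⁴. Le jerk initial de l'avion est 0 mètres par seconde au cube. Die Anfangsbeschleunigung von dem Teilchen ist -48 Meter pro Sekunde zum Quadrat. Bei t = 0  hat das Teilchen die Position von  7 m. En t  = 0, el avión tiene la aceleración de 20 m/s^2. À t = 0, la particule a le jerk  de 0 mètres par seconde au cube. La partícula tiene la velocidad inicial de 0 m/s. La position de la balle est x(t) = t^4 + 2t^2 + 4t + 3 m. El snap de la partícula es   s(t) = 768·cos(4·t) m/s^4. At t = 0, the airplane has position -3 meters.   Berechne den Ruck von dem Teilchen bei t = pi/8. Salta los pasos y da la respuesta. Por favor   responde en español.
La sacudida en t = pi/8 es j = 192.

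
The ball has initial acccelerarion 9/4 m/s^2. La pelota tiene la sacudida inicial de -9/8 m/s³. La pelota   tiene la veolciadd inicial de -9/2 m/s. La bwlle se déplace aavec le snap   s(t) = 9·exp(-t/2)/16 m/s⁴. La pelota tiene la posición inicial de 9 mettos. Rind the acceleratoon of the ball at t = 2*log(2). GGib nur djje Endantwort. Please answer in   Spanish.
a(2*log(2)) = 9/8.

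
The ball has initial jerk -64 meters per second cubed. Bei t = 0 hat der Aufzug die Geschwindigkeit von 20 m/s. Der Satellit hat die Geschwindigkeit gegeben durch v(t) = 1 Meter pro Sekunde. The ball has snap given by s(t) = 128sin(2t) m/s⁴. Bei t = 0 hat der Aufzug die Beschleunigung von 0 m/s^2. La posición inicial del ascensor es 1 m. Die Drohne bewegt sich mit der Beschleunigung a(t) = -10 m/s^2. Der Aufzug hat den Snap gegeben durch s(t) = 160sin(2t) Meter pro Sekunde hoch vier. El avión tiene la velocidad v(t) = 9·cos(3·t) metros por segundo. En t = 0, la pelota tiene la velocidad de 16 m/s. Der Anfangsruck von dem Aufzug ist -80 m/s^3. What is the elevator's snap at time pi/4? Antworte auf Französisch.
De l'équation du snap s(t) = 160·sin(2·t), nous substituons t = pi/4 pour obtenir s = 160.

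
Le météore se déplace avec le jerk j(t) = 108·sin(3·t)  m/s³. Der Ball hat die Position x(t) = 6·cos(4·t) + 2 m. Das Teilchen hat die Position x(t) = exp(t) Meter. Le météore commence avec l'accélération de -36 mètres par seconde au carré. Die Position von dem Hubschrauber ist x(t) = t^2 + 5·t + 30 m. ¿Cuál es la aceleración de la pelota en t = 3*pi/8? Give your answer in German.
Wir müssen unsere Gleichung für die Position x(t) = 6·cos(4·t) + 2 2-mal ableiten. Die Ableitung von der Position ergibt die Geschwindigkeit: v(t) = -24·sin(4·t). Mit d/dt von v(t) finden wir a(t) = -96·cos(4·t). Mit a(t) = -96·cos(4·t) und Einsetzen von t = 3*pi/8, finden wir a = 0.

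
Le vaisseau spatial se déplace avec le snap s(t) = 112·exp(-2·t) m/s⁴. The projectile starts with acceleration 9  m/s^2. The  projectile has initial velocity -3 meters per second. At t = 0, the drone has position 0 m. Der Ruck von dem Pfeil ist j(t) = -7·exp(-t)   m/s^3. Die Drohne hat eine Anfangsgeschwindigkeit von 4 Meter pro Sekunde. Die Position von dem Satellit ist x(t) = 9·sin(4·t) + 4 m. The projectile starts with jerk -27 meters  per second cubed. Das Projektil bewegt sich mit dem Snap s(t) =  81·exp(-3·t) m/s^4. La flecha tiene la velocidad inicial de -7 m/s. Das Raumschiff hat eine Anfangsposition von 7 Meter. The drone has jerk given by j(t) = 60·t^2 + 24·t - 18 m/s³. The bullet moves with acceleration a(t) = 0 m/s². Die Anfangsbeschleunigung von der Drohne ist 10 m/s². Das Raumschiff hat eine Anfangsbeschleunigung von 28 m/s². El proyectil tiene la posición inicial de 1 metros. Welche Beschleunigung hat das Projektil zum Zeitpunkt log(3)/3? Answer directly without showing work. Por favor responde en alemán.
Die Beschleunigung bei t = log(3)/3 ist a = 3.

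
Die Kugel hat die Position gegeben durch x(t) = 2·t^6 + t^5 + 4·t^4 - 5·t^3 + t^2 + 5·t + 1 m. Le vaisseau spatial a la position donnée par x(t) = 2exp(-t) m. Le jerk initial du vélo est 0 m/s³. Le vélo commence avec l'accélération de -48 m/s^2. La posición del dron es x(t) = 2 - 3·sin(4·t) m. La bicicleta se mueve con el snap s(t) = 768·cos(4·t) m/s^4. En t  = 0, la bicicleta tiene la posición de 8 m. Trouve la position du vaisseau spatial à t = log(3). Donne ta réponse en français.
En utilisant x(t) = 2·exp(-t) et en substituant t = log(3), nous trouvons x = 2/3.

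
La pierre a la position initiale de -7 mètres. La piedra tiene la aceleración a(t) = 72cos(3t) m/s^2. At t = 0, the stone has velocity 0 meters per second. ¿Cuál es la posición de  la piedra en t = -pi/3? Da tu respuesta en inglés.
To solve this, we need to take 2 antiderivatives of our acceleration equation a(t) = 72·cos(3·t). The integral of acceleration, with v(0) = 0, gives velocity: v(t) = 24·sin(3·t). Finding the antiderivative of v(t) and using x(0) = -7: x(t) = 1 - 8·cos(3·t). From the given position equation x(t) = 1 - 8·cos(3·t), we substitute t = -pi/3 to get x = 9.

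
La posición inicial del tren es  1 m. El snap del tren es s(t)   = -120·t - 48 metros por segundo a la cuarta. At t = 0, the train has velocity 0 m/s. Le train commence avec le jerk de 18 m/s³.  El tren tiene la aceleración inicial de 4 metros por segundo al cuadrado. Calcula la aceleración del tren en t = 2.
Debemos encontrar la integral de nuestra ecuación del snap s(t) = -120·t - 48 2 veces. Tomando ∫s(t)dt y aplicando j(0) = 18, encontramos j(t) = -60·t^2 - 48·t + 18. Tomando ∫j(t)dt y aplicando a(0) = 4, encontramos a(t) = -20·t^3 - 24·t^2 + 18·t + 4. Tenemos la aceleración a(t) = -20·t^3 - 24·t^2 + 18·t + 4. Sustituyendo t = 2: a(2) = -216.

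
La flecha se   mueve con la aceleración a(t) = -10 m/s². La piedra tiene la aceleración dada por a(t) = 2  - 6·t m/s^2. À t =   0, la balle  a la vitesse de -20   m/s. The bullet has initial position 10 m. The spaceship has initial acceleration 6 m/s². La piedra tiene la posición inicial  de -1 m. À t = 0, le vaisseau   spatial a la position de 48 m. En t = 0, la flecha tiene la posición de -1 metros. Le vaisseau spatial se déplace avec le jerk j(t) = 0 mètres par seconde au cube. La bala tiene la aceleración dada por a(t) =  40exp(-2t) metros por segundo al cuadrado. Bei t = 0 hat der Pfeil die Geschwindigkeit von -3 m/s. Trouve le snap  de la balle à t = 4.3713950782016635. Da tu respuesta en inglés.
To solve this, we need to take 2 derivatives of our acceleration equation a(t) = 40·exp(-2·t). Taking d/dt of a(t), we find j(t) = -80·exp(-2·t). The derivative of jerk gives snap: s(t) = 160·exp(-2·t). We have snap s(t) = 160·exp(-2·t). Substituting t = 4.3713950782016635: s(4.3713950782016635) = 0.0255372695932588.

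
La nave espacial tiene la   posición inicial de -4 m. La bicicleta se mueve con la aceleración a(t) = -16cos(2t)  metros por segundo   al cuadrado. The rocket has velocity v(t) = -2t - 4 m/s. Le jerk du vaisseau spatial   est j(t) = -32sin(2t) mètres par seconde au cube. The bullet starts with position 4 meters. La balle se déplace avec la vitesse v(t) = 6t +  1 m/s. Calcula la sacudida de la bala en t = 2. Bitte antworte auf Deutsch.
Um dies zu lösen, müssen wir 2 Ableitungen unserer Gleichung für die Geschwindigkeit v(t) = 6·t + 1 nehmen. Die Ableitung von der Geschwindigkeit ergibt die Beschleunigung: a(t) = 6. Die Ableitung von der Beschleunigung ergibt den Ruck: j(t) = 0. Aus der Gleichung für den Ruck j(t) = 0, setzen wir t = 2 ein und erhalten j = 0.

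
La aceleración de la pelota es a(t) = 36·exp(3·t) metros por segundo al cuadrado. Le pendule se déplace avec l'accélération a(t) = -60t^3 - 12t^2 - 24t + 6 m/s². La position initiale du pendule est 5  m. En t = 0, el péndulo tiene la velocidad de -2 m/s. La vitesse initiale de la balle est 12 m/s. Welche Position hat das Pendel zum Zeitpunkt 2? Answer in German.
Wir müssen das Integral unserer Gleichung für die Beschleunigung a(t) = -60·t^3 - 12·t^2 - 24·t + 6 2-mal finden. Das Integral von der Beschleunigung ist die Geschwindigkeit. Mit v(0) = -2 erhalten wir v(t) = -15·t^4 - 4·t^3 - 12·t^2 + 6·t - 2. Durch Integration von der Geschwindigkeit und Verwendung der Anfangsbedingung x(0) = 5, erhalten wir x(t) = -3·t^5 - t^4 - 4·t^3 + 3·t^2 - 2·t + 5. Wir haben die Position x(t) = -3·t^5 - t^4 - 4·t^3 + 3·t^2 - 2·t + 5. Durch Einsetzen von t = 2: x(2) = -131.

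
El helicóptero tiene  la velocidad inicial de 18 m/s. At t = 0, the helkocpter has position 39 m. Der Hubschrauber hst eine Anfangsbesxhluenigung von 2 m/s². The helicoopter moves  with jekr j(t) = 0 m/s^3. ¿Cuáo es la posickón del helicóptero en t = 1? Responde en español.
Partiendo de la sacudida j(t) = 0, tomamos 3 integrales. La antiderivada de la sacudida, con a(0) = 2, da la aceleración: a(t) = 2. Integrando la aceleración y usando la condición inicial v(0) = 18, obtenemos v(t) = 2·t + 18. La antiderivada de la velocidad, con x(0) = 39, da la posición: x(t) = t^2 + 18·t + 39. De la ecuación de la posición x(t) = t^2 + 18·t + 39, sustituimos t = 1 para obtener x = 58.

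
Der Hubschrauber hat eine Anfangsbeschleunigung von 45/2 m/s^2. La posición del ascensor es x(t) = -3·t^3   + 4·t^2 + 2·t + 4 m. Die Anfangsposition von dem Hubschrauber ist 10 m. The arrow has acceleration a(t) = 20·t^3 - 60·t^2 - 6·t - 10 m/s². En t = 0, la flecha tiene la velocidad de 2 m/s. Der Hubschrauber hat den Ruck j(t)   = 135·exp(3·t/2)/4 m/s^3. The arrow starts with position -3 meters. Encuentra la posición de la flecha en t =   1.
Necesitamos integrar nuestra ecuación de la aceleración a(t) = 20·t^3 - 60·t^2 - 6·t - 10 2 veces. Tomando ∫a(t)dt y aplicando v(0) = 2, encontramos v(t) = 5·t^4 - 20·t^3 - 3·t^2 - 10·t + 2. La antiderivada de la velocidad es la posición. Usando x(0) = -3, obtenemos x(t) = t^5 - 5·t^4 - t^3 - 5·t^2 + 2·t - 3. Tenemos la posición x(t) = t^5 - 5·t^4 - t^3 - 5·t^2 + 2·t - 3. Sustituyendo t = 1: x(1) = -11.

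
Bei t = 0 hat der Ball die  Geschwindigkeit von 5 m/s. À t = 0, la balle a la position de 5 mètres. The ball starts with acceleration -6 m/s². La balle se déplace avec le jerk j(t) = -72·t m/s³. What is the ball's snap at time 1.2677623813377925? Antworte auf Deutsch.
Ausgehend von dem Ruck j(t) = -72·t, nehmen wir 1 Ableitung. Die Ableitung von dem Ruck ergibt den Snap: s(t) = -72. Aus der Gleichung für den Snap s(t) = -72, setzen wir t = 1.2677623813377925 ein und erhalten s = -72.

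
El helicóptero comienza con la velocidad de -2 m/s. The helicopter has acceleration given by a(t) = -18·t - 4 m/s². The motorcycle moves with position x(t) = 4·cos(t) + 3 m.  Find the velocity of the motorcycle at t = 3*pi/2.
To solve this, we need to take 1 derivative of our position equation x(t) = 4·cos(t) + 3. The derivative of position gives velocity: v(t) = -4·sin(t). We have velocity v(t) = -4·sin(t). Substituting t = 3*pi/2: v(3*pi/2) = 4.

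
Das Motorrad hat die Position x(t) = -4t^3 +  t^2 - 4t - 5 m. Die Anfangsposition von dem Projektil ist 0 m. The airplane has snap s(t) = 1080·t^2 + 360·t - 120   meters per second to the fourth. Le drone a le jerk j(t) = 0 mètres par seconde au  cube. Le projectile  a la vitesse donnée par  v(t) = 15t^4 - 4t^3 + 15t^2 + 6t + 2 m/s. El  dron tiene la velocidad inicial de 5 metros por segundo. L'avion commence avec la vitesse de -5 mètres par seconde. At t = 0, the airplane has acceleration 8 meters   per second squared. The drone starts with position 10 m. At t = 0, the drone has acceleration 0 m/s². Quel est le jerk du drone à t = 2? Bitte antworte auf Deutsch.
Mit j(t) = 0 und Einsetzen von t = 2, finden wir j = 0.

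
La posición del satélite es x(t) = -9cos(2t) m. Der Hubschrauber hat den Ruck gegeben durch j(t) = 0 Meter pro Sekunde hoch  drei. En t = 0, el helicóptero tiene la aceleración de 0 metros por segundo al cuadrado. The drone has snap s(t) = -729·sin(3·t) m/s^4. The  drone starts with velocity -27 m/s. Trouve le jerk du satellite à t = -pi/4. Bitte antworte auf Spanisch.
Debemos derivar nuestra ecuación de la posición x(t) = -9·cos(2·t) 3 veces. Derivando la posición, obtenemos la velocidad: v(t) = 18·sin(2·t). La derivada de la velocidad da la aceleración: a(t) = 36·cos(2·t). Derivando la aceleración, obtenemos la sacudida: j(t) = -72·sin(2·t). Usando j(t) = -72·sin(2·t) y sustituyendo t = -pi/4, encontramos j = 72.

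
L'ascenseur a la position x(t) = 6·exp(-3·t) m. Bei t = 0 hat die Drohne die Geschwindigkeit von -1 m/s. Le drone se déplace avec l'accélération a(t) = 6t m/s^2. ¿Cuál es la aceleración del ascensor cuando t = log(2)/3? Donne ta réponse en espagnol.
Partiendo de la posición x(t) = 6·exp(-3·t), tomamos 2 derivadas. La derivada de la posición da la velocidad: v(t) = -18·exp(-3·t). Derivando la velocidad, obtenemos la aceleración: a(t) = 54·exp(-3·t). De la ecuación de la aceleración a(t) = 54·exp(-3·t), sustituimos t = log(2)/3 para obtener a = 27.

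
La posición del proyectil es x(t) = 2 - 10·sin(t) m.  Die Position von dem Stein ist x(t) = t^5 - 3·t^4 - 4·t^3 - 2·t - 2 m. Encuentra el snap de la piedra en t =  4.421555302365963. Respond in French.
Pour résoudre ceci, nous devons prendre 4 dérivées de notre équation de la position x(t) = t^5 - 3·t^4 - 4·t^3 - 2·t - 2. En prenant d/dt de x(t), nous trouvons v(t) = 5·t^4 - 12·t^3 - 12·t^2 - 2. La dérivée de la vitesse donne l'accélération: a(t) = 20·t^3 - 36·t^2 - 24·t. En dérivant l'accélération, nous obtenons le jerk: j(t) = 60·t^2 - 72·t - 24. En dérivant le jerk, nous obtenons le snap: s(t) = 120·t - 72. De l'équation du snap s(t) = 120·t - 72, nous substituons t = 4.421555302365963 pour obtenir s = 458.586636283916.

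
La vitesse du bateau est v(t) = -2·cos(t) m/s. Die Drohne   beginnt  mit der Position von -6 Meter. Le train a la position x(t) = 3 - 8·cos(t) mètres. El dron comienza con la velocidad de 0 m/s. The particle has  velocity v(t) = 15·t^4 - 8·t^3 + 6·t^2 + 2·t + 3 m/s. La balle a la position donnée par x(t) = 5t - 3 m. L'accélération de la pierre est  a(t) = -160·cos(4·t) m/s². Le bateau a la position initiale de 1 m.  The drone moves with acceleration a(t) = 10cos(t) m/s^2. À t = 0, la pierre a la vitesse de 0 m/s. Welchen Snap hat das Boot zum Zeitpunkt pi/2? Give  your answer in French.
Pour résoudre ceci, nous devons prendre 3 dérivées de notre équation de la vitesse v(t) = -2·cos(t). En prenant d/dt de v(t), nous trouvons a(t) = 2·sin(t). La dérivée de l'accélération donne le jerk: j(t) = 2·cos(t). La dérivée du jerk donne le snap: s(t) = -2·sin(t). De l'équation du snap s(t) = -2·sin(t), nous substituons t = pi/2 pour obtenir s = -2.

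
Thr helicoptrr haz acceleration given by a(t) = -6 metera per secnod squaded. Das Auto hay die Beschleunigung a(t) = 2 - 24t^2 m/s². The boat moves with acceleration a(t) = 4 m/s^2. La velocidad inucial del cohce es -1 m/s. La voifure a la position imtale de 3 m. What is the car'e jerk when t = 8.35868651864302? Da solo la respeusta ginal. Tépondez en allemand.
j(8.35868651864302) = -401.216952894865.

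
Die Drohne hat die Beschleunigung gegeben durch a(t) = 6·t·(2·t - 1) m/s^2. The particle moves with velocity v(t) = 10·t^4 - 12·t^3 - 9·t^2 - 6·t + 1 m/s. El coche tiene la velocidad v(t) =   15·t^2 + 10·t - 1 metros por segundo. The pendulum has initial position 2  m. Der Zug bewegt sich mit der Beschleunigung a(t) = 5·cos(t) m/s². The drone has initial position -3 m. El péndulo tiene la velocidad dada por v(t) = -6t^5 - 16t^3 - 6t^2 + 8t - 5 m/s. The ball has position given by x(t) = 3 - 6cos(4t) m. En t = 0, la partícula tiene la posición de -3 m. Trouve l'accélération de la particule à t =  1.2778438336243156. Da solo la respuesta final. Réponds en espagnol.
En t = 1.2778438336243156, a = -4.32216994312597.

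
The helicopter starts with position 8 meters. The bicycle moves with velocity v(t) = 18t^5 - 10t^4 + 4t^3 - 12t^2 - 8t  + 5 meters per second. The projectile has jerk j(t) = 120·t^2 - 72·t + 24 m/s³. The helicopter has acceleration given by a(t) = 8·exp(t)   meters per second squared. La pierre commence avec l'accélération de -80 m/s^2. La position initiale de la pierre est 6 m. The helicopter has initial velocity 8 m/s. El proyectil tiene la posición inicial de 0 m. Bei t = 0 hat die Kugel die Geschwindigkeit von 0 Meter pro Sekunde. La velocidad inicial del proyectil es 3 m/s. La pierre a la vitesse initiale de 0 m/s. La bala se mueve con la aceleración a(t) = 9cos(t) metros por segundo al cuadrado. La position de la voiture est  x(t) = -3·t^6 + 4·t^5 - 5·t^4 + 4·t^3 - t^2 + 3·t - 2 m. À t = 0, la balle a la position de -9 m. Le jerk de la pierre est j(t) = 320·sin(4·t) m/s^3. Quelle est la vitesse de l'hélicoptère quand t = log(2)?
Nous devons trouver la primitive de notre équation de l'accélération a(t) = 8·exp(t) 1 fois. L'intégrale de l'accélération est la vitesse. En utilisant v(0) = 8, nous obtenons v(t) = 8·exp(t). En utilisant v(t) = 8·exp(t) et en substituant t = log(2), nous trouvons v = 16.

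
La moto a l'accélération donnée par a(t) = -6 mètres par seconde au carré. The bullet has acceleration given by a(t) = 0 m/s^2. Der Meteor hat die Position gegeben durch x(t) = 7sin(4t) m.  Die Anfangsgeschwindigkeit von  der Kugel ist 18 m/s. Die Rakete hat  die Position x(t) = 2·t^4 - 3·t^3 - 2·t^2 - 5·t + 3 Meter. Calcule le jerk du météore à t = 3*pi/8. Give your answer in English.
Starting from position x(t) = 7·sin(4·t), we take 3 derivatives. Differentiating position, we get velocity: v(t) = 28·cos(4·t). Differentiating velocity, we get acceleration: a(t) = -112·sin(4·t). The derivative of acceleration gives jerk: j(t) = -448·cos(4·t). From the given jerk equation j(t) = -448·cos(4·t), we substitute t = 3*pi/8 to get j = 0.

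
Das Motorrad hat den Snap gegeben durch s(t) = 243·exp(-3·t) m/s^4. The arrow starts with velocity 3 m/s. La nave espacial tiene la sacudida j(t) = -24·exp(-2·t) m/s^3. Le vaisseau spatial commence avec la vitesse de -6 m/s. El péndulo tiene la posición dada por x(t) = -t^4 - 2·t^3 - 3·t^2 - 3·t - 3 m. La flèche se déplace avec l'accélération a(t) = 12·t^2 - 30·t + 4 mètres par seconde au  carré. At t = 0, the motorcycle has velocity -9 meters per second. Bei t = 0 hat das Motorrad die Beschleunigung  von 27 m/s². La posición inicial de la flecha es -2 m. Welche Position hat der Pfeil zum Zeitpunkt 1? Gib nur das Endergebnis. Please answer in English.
x(1) = -1.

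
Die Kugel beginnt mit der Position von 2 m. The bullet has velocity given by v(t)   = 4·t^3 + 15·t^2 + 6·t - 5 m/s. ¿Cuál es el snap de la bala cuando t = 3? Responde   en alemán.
Um dies zu lösen, müssen wir 3 Ableitungen unserer Gleichung für die Geschwindigkeit v(t) = 4·t^3 + 15·t^2 + 6·t - 5 nehmen. Die Ableitung von der Geschwindigkeit ergibt die Beschleunigung: a(t) = 12·t^2 + 30·t + 6. Durch Ableiten von der Beschleunigung erhalten wir den Ruck: j(t) = 24·t + 30. Die Ableitung von dem Ruck ergibt den Snap: s(t) = 24. Aus der Gleichung für den Snap s(t) = 24, setzen wir t = 3 ein und erhalten s = 24.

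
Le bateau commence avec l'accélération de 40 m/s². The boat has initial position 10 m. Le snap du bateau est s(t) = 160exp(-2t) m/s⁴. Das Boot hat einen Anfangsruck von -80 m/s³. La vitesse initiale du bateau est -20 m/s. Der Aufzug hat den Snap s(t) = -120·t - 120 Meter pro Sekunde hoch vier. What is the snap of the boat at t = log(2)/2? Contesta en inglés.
Using s(t) = 160·exp(-2·t) and substituting t = log(2)/2, we find s = 80.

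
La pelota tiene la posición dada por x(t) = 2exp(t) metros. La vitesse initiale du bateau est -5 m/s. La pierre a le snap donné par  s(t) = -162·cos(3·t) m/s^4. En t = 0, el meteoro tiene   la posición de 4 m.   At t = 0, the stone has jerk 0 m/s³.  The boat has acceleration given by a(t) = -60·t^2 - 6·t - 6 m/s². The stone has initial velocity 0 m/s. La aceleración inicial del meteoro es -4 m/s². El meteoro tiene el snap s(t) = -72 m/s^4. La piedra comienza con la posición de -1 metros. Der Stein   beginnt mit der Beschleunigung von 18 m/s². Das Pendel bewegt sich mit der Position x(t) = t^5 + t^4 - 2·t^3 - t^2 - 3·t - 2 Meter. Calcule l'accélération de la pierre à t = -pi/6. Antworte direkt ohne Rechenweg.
À t = -pi/6, a = 0.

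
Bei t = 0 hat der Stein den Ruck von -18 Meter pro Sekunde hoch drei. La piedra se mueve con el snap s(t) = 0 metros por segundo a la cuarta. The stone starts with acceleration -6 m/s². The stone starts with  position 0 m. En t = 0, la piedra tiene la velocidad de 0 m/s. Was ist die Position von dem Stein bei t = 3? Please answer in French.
Nous devons intégrer notre équation du snap s(t) = 0 4 fois. En intégrant le snap et en utilisant la condition initiale j(0) = -18, nous obtenons j(t) = -18. En prenant ∫j(t)dt et en appliquant a(0) = -6, nous trouvons a(t) = -18·t - 6. En prenant ∫a(t)dt et en appliquant v(0) = 0, nous trouvons v(t) = 3·t·(-3·t - 2). En prenant ∫v(t)dt et en appliquant x(0) = 0, nous trouvons x(t) = -3·t^3 - 3·t^2. En utilisant x(t) = -3·t^3 - 3·t^2 et en substituant t = 3, nous trouvons x = -108.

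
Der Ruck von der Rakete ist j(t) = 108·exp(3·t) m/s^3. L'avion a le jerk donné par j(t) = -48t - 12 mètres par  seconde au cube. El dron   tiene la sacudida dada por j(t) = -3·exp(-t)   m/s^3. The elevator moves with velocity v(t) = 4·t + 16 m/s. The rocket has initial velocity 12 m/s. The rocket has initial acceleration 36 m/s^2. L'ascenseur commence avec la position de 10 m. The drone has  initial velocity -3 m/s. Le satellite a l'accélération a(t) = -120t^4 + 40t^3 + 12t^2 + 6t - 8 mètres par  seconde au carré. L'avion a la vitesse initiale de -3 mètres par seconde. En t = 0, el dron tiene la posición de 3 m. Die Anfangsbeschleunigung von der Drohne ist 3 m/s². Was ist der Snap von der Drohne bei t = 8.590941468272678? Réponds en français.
Nous devons dériver notre équation du jerk j(t) = -3·exp(-t) 1 fois. La dérivée du jerk donne le snap: s(t) = 3·exp(-t). En utilisant s(t) = 3·exp(-t) et en substituant t = 8.590941468272678, nous trouvons s = 0.000557343294854575.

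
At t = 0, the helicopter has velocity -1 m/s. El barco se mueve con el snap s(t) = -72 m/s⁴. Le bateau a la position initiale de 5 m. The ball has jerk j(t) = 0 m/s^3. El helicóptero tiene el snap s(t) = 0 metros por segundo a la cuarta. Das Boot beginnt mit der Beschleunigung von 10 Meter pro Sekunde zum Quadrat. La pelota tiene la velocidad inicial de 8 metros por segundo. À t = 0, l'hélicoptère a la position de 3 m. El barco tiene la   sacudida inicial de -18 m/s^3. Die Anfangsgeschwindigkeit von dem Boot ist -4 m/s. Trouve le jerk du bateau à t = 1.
Pour résoudre ceci, nous devons prendre 1 primitive de notre équation du snap s(t) = -72. La primitive du snap, avec j(0) = -18, donne le jerk: j(t) = -72·t - 18. En utilisant j(t) = -72·t - 18 et en substituant t = 1, nous trouvons j = -90.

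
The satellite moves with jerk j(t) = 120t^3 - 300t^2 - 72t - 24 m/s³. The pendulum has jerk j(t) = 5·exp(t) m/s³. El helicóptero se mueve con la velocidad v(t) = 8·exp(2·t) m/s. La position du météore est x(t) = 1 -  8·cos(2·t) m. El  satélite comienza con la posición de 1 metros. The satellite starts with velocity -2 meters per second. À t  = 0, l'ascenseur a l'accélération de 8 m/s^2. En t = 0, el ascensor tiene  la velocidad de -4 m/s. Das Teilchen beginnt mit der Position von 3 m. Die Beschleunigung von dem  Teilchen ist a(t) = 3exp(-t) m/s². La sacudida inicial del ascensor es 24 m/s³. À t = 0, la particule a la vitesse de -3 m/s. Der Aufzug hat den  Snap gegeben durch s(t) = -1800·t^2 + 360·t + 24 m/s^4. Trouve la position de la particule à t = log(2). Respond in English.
We must find the antiderivative of our acceleration equation a(t) = 3·exp(-t) 2 times. The antiderivative of acceleration is velocity. Using v(0) = -3, we get v(t) = -3·exp(-t). Integrating velocity and using the initial condition x(0) = 3, we get x(t) = 3·exp(-t). From the given position equation x(t) = 3·exp(-t), we substitute t = log(2) to get x = 3/2.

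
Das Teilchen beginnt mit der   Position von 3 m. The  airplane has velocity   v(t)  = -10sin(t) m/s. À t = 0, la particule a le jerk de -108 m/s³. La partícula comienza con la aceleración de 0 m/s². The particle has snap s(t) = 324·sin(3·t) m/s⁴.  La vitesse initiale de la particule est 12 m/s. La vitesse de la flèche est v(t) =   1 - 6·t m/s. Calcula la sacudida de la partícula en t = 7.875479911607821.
Necesitamos integrar nuestra ecuación del snap s(t) = 324·sin(3·t) 1 vez. Tomando ∫s(t)dt y aplicando j(0) = -108, encontramos j(t) = -108·cos(3·t). De la ecuación de la sacudida j(t) = -108·cos(3·t), sustituimos t = 7.875479911607821 para obtener j = -6.96061406787467.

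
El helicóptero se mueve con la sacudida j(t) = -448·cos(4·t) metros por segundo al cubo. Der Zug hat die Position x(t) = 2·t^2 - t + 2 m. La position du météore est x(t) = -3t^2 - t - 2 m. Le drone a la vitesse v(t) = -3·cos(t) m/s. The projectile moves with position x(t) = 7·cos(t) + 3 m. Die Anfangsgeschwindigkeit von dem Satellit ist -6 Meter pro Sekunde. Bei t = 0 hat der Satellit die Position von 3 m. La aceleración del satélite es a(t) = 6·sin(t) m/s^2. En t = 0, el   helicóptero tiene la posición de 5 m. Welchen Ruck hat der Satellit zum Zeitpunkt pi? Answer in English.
Starting from acceleration a(t) = 6·sin(t), we take 1 derivative. Taking d/dt of a(t), we find j(t) = 6·cos(t). Using j(t) = 6·cos(t) and substituting t = pi, we find j = -6.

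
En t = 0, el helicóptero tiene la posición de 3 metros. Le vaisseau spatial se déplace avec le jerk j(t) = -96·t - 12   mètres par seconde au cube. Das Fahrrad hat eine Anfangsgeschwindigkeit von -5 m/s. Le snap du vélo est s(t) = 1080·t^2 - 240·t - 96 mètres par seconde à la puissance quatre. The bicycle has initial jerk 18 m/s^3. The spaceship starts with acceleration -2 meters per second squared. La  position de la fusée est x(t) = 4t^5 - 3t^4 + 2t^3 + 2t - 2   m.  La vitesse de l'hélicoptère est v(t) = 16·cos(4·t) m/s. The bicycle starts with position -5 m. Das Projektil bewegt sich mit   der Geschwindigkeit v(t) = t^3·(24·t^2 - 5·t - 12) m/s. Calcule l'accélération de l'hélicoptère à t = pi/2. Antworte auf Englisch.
To solve this, we need to take 1 derivative of our velocity equation v(t) = 16·cos(4·t). The derivative of velocity gives acceleration: a(t) = -64·sin(4·t). Using a(t) = -64·sin(4·t) and substituting t = pi/2, we find a = 0.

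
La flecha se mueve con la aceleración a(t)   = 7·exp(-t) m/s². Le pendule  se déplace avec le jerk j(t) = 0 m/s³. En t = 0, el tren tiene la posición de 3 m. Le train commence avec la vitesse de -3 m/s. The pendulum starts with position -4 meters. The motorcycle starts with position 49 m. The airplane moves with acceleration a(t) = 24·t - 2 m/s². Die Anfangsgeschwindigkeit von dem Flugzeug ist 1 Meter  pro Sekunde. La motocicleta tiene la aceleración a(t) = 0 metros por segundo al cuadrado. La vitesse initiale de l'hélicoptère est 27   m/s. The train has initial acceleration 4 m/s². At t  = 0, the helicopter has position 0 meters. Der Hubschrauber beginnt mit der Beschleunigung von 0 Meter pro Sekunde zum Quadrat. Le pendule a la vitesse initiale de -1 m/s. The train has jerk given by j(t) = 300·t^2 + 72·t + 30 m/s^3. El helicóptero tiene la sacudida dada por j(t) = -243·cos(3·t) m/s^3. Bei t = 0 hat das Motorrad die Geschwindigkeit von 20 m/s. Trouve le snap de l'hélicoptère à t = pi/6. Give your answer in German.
Um dies zu lösen, müssen wir 1 Ableitung unserer Gleichung für den Ruck j(t) = -243·cos(3·t) nehmen. Mit d/dt von j(t) finden wir s(t) = 729·sin(3·t). Aus der Gleichung für den Snap s(t) = 729·sin(3·t), setzen wir t = pi/6 ein und erhalten s = 729.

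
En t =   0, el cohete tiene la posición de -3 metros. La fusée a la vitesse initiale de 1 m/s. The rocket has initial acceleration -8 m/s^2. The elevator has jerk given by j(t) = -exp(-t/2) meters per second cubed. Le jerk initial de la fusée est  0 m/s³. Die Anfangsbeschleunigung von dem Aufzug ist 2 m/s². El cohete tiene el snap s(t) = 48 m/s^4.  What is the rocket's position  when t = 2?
We must find the integral of our snap equation s(t) = 48 4 times. The integral of snap, with j(0) = 0, gives jerk: j(t) = 48·t. Taking ∫j(t)dt and applying a(0) = -8, we find a(t) = 24·t^2 - 8. Finding the antiderivative of a(t) and using v(0) = 1: v(t) = 8·t^3 - 8·t + 1. The antiderivative of velocity, with x(0) = -3, gives position: x(t) = 2·t^4 - 4·t^2 + t - 3. We have position x(t) = 2·t^4 - 4·t^2 + t - 3. Substituting t = 2: x(2) = 15.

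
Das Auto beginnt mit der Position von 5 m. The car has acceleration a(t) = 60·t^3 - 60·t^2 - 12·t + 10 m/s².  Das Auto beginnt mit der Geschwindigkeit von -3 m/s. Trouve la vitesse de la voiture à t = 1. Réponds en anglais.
To solve this, we need to take 1 integral of our acceleration equation a(t) = 60·t^3 - 60·t^2 - 12·t + 10. Taking ∫a(t)dt and applying v(0) = -3, we find v(t) = 15·t^4 - 20·t^3 - 6·t^2 + 10·t - 3. From the given velocity equation v(t) = 15·t^4 - 20·t^3 - 6·t^2 + 10·t - 3, we substitute t = 1 to get v = -4.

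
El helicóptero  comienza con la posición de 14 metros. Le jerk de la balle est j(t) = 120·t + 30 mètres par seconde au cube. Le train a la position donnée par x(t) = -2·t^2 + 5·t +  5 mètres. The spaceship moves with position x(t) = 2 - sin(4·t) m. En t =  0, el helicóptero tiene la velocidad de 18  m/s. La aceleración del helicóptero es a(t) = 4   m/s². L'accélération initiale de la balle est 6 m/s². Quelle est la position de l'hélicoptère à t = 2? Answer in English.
To find the answer, we compute 2 antiderivatives of a(t) = 4. Finding the integral of a(t) and using v(0) = 18: v(t) = 4·t + 18. The integral of velocity is position. Using x(0) = 14, we get x(t) = 2·t^2 + 18·t + 14. From the given position equation x(t) = 2·t^2 + 18·t + 14, we substitute t = 2 to get x = 58.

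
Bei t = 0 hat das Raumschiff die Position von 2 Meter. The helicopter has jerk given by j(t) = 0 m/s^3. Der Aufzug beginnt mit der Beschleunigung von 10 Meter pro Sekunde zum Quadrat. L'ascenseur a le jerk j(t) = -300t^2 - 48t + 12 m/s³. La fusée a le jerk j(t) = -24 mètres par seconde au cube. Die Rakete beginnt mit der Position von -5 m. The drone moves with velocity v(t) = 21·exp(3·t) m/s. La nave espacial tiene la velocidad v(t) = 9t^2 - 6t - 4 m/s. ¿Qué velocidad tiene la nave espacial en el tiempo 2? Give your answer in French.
En utilisant v(t) = 9·t^2 - 6·t - 4 et en substituant t = 2, nous trouvons v = 20.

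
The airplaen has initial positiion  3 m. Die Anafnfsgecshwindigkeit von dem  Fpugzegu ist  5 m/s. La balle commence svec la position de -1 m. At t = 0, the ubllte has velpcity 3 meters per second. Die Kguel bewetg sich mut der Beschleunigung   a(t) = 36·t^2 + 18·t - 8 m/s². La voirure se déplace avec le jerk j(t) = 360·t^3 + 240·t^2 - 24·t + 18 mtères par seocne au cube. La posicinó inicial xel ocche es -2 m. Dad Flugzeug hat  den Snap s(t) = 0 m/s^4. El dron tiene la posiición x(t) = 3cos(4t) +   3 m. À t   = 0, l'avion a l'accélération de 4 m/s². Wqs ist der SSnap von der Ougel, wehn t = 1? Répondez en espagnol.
Partiendo de la aceleración a(t) = 36·t^2 + 18·t - 8, tomamos 2 derivadas. Tomando d/dt de a(t), encontramos j(t) = 72·t + 18. Derivando la sacudida, obtenemos el snap: s(t) = 72. Usando s(t) = 72 y sustituyendo t = 1, encontramos s = 72.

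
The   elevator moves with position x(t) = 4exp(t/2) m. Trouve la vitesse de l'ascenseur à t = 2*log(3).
En partant de la position x(t) = 4·exp(t/2), nous prenons 1 dérivée. En prenant d/dt de x(t), nous trouvons v(t) = 2·exp(t/2). De l'équation de la vitesse v(t) = 2·exp(t/2), nous substituons t = 2*log(3) pour obtenir v = 6.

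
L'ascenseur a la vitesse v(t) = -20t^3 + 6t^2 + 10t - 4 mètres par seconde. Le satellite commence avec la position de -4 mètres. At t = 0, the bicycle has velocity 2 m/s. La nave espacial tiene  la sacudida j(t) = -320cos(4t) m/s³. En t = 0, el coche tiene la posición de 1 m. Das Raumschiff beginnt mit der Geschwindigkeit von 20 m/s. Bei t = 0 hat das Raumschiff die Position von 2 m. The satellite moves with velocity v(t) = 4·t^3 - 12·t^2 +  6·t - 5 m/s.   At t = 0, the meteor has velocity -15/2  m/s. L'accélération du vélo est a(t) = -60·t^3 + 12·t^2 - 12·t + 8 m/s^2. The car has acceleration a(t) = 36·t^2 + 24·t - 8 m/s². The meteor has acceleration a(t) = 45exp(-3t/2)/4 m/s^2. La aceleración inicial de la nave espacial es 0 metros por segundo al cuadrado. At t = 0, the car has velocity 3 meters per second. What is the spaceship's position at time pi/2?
We need to integrate our jerk equation j(t) = -320·cos(4·t) 3 times. Taking ∫j(t)dt and applying a(0) = 0, we find a(t) = -80·sin(4·t). Finding the antiderivative of a(t) and using v(0) = 20: v(t) = 20·cos(4·t). Finding the antiderivative of v(t) and using x(0) = 2: x(t) = 5·sin(4·t) + 2. From the given position equation x(t) = 5·sin(4·t) + 2, we substitute t = pi/2 to get x = 2.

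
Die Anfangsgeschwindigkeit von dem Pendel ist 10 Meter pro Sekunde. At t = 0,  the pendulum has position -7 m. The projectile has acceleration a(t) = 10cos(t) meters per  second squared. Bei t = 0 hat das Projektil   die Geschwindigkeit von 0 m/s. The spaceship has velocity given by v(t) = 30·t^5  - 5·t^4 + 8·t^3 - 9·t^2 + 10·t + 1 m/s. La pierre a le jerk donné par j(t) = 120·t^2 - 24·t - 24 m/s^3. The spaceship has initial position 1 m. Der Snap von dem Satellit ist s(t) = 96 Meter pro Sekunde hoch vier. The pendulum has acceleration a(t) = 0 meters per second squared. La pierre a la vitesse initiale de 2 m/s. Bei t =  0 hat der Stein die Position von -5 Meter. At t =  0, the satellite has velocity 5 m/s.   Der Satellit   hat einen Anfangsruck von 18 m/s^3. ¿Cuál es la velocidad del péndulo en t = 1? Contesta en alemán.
Wir müssen unsere Gleichung für die Beschleunigung a(t) = 0 1-mal integrieren. Das Integral von der Beschleunigung, mit v(0) = 10, ergibt die Geschwindigkeit: v(t) = 10. Aus der Gleichung für die Geschwindigkeit v(t) = 10, setzen wir t = 1 ein und erhalten v = 10.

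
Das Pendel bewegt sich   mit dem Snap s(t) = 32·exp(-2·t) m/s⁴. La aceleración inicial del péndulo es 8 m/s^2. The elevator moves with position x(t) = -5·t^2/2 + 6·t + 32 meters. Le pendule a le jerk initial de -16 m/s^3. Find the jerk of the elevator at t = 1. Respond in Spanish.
Partiendo de la posición x(t) = -5·t^2/2 + 6·t + 32, tomamos 3 derivadas. Derivando la posición, obtenemos la velocidad: v(t) = 6 - 5·t. Derivando la velocidad, obtenemos la aceleración: a(t) = -5. Tomando d/dt de a(t), encontramos j(t) = 0. Usando j(t) = 0 y sustituyendo t = 1, encontramos j = 0.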